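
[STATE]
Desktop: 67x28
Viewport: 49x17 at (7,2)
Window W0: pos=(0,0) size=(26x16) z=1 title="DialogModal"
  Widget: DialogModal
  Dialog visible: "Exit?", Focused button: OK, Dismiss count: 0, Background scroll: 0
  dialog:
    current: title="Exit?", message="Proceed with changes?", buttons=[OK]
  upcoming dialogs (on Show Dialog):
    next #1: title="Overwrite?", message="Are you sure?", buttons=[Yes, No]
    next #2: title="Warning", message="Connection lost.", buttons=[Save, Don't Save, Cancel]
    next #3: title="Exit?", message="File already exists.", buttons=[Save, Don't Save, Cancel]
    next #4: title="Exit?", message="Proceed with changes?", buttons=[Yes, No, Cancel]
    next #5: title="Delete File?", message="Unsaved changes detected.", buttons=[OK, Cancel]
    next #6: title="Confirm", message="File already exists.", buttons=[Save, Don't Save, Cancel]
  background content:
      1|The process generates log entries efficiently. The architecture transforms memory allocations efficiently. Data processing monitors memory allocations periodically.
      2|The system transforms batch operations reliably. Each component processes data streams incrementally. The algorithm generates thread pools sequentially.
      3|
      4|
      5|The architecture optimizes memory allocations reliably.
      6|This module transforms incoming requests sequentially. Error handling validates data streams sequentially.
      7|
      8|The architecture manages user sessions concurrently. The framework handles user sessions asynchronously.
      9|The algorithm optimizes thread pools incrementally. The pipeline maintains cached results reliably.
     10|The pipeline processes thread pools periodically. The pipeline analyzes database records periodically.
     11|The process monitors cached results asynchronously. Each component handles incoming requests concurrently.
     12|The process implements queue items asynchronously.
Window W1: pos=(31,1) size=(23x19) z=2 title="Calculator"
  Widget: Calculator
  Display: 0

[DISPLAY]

──────────────────┨     ┃ Calculator          ┃  
ocess generates lo┃     ┠─────────────────────┨  
stem transforms ba┃     ┃                    0┃  
                  ┃     ┃┌───┬───┬───┬───┐    ┃  
───────────────┐  ┃     ┃│ 7 │ 8 │ 9 │ ÷ │    ┃  
   Exit?       │iz┃     ┃├───┼───┼───┼───┤    ┃  
ceed with chang│ i┃     ┃│ 4 │ 5 │ 6 │ × │    ┃  
    [OK]       │  ┃     ┃├───┼───┼───┼───┤    ┃  
───────────────┘es┃     ┃│ 1 │ 2 │ 3 │ - │    ┃  
gorithm optimizes ┃     ┃├───┼───┼───┼───┤    ┃  
peline processes t┃     ┃│ 0 │ . │ = │ + │    ┃  
ocess monitors cac┃     ┃├───┼───┼───┼───┤    ┃  
ocess implements q┃     ┃│ C │ MC│ MR│ M+│    ┃  
━━━━━━━━━━━━━━━━━━┛     ┃└───┴───┴───┴───┘    ┃  
                        ┃                     ┃  
                        ┃                     ┃  
                        ┃                     ┃  


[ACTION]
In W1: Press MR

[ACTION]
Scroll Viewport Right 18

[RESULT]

───────┨     ┃ Calculator          ┃             
ates lo┃     ┠─────────────────────┨             
orms ba┃     ┃                    0┃             
       ┃     ┃┌───┬───┬───┬───┐    ┃             
────┐  ┃     ┃│ 7 │ 8 │ 9 │ ÷ │    ┃             
    │iz┃     ┃├───┼───┼───┼───┤    ┃             
hang│ i┃     ┃│ 4 │ 5 │ 6 │ × │    ┃             
    │  ┃     ┃├───┼───┼───┼───┤    ┃             
────┘es┃     ┃│ 1 │ 2 │ 3 │ - │    ┃             
imizes ┃     ┃├───┼───┼───┼───┤    ┃             
esses t┃     ┃│ 0 │ . │ = │ + │    ┃             
ors cac┃     ┃├───┼───┼───┼───┤    ┃             
ments q┃     ┃│ C │ MC│ MR│ M+│    ┃             
━━━━━━━┛     ┃└───┴───┴───┴───┘    ┃             
             ┃                     ┃             
             ┃                     ┃             
             ┃                     ┃             


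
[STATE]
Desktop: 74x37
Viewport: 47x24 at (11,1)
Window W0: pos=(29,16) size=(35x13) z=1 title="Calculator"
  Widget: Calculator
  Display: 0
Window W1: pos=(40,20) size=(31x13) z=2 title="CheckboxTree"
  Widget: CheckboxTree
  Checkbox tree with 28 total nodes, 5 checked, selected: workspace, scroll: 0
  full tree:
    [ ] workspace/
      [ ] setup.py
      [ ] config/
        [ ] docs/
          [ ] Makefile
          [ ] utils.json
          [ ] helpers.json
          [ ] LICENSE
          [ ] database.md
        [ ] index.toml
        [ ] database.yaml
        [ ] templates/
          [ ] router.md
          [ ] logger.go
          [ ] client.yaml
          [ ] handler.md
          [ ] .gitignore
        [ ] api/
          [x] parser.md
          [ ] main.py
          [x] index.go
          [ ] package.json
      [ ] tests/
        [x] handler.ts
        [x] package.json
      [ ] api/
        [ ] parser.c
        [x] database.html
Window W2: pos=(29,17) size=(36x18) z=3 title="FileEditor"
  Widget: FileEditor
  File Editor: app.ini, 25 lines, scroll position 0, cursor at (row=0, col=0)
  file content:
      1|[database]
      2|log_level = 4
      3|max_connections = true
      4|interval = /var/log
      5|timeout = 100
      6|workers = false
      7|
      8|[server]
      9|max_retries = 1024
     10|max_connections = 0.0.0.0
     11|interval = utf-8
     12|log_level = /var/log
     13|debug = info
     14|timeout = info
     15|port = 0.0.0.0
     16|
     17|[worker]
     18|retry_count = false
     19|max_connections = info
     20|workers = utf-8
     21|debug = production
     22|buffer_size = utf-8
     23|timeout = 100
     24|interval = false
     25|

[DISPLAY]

                                               
                                               
                                               
                                               
                                               
                                               
                                               
                                               
                                               
                                               
                                               
                                               
                                               
                                               
                                               
                  ┏━━━━━━━━━━━━━━━━━━━━━━━━━━━━
                  ┏━━━━━━━━━━━━━━━━━━━━━━━━━━━━
                  ┃ FileEditor                 
                  ┠────────────────────────────
                  ┃█database]                  
                  ┃log_level = 4               
                  ┃max_connections = true      
                  ┃interval = /var/log         
                  ┃timeout = 100               


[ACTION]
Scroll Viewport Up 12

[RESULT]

                                               
                                               
                                               
                                               
                                               
                                               
                                               
                                               
                                               
                                               
                                               
                                               
                                               
                                               
                                               
                                               
                  ┏━━━━━━━━━━━━━━━━━━━━━━━━━━━━
                  ┏━━━━━━━━━━━━━━━━━━━━━━━━━━━━
                  ┃ FileEditor                 
                  ┠────────────────────────────
                  ┃█database]                  
                  ┃log_level = 4               
                  ┃max_connections = true      
                  ┃interval = /var/log         


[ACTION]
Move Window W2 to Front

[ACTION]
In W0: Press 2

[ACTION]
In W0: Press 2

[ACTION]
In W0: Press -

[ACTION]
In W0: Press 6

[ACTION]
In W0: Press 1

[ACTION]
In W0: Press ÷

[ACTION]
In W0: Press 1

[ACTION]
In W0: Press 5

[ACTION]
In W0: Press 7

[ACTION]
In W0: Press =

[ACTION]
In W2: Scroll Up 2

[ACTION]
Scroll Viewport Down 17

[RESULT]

                                               
                                               
                                               
                  ┏━━━━━━━━━━━━━━━━━━━━━━━━━━━━
                  ┏━━━━━━━━━━━━━━━━━━━━━━━━━━━━
                  ┃ FileEditor                 
                  ┠────────────────────────────
                  ┃█database]                  
                  ┃log_level = 4               
                  ┃max_connections = true      
                  ┃interval = /var/log         
                  ┃timeout = 100               
                  ┃workers = false             
                  ┃                            
                  ┃[server]                    
                  ┃max_retries = 1024          
                  ┃max_connections = 0.0.0.0   
                  ┃interval = utf-8            
                  ┃log_level = /var/log        
                  ┃debug = info                
                  ┃timeout = info              
                  ┗━━━━━━━━━━━━━━━━━━━━━━━━━━━━
                                               
                                               


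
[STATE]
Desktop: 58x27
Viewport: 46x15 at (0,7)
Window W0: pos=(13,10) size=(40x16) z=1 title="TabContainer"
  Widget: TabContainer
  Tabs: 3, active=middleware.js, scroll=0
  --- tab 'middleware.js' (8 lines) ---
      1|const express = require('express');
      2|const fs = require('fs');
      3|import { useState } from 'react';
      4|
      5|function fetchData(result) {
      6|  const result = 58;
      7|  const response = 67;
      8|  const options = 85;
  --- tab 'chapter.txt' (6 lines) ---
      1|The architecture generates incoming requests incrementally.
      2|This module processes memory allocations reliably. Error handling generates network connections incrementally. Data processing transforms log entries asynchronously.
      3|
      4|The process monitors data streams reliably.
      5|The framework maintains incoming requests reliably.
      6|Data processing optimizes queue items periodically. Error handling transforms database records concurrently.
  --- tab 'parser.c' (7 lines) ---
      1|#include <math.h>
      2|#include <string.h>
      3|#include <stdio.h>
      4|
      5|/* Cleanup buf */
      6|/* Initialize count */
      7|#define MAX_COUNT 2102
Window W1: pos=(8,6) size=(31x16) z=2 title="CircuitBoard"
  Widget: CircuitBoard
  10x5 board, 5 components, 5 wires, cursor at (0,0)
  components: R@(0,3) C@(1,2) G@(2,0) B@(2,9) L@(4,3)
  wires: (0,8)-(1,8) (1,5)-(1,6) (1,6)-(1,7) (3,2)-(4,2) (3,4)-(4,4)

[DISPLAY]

        ┃ CircuitBoard                ┃       
        ┠─────────────────────────────┨       
        ┃   0 1 2 3 4 5 6 7 8 9       ┃       
        ┃0  [.]          R            ┃━━━━━━━
        ┃                             ┃       
        ┃1           C           · ─ ·┃───────
        ┃                             ┃txt │ p
        ┃2   G                        ┃───────
        ┃                             ┃express
        ┃3           ·       ·        ┃       
        ┃            │       │        ┃'react'
        ┃4           ·   L   ·        ┃       
        ┃Cursor: (0,0)                ┃) {    
        ┃                             ┃       
        ┗━━━━━━━━━━━━━━━━━━━━━━━━━━━━━┛       


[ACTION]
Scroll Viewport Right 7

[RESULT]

 ┃ CircuitBoard                ┃              
 ┠─────────────────────────────┨              
 ┃   0 1 2 3 4 5 6 7 8 9       ┃              
 ┃0  [.]          R            ┃━━━━━━━━━━━━━┓
 ┃                             ┃             ┃
 ┃1           C           · ─ ·┃─────────────┨
 ┃                             ┃txt │ parser.┃
 ┃2   G                        ┃─────────────┃
 ┃                             ┃express');   ┃
 ┃3           ·       ·        ┃             ┃
 ┃            │       │        ┃'react';     ┃
 ┃4           ·   L   ·        ┃             ┃
 ┃Cursor: (0,0)                ┃) {          ┃
 ┃                             ┃             ┃
 ┗━━━━━━━━━━━━━━━━━━━━━━━━━━━━━┛             ┃


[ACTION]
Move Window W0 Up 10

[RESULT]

 ┃ CircuitBoard                ┃'react';     ┃
 ┠─────────────────────────────┨             ┃
 ┃   0 1 2 3 4 5 6 7 8 9       ┃) {          ┃
 ┃0  [.]          R            ┃             ┃
 ┃                             ┃             ┃
 ┃1           C           · ─ ·┃             ┃
 ┃                             ┃             ┃
 ┃2   G                        ┃             ┃
 ┃                             ┃━━━━━━━━━━━━━┛
 ┃3           ·       ·        ┃              
 ┃            │       │        ┃              
 ┃4           ·   L   ·        ┃              
 ┃Cursor: (0,0)                ┃              
 ┃                             ┃              
 ┗━━━━━━━━━━━━━━━━━━━━━━━━━━━━━┛              


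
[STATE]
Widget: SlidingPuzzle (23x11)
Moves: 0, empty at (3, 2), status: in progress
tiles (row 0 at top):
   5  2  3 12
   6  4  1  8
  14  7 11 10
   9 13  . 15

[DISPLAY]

┌────┬────┬────┬────┐  
│  5 │  2 │  3 │ 12 │  
├────┼────┼────┼────┤  
│  6 │  4 │  1 │  8 │  
├────┼────┼────┼────┤  
│ 14 │  7 │ 11 │ 10 │  
├────┼────┼────┼────┤  
│  9 │ 13 │    │ 15 │  
└────┴────┴────┴────┘  
Moves: 0               
                       


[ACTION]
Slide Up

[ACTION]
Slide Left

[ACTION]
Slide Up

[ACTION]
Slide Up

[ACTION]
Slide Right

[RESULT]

┌────┬────┬────┬────┐  
│  5 │  2 │  3 │ 12 │  
├────┼────┼────┼────┤  
│  6 │  4 │  1 │  8 │  
├────┼────┼────┼────┤  
│ 14 │  7 │ 11 │ 10 │  
├────┼────┼────┼────┤  
│  9 │ 13 │    │ 15 │  
└────┴────┴────┴────┘  
Moves: 2               
                       


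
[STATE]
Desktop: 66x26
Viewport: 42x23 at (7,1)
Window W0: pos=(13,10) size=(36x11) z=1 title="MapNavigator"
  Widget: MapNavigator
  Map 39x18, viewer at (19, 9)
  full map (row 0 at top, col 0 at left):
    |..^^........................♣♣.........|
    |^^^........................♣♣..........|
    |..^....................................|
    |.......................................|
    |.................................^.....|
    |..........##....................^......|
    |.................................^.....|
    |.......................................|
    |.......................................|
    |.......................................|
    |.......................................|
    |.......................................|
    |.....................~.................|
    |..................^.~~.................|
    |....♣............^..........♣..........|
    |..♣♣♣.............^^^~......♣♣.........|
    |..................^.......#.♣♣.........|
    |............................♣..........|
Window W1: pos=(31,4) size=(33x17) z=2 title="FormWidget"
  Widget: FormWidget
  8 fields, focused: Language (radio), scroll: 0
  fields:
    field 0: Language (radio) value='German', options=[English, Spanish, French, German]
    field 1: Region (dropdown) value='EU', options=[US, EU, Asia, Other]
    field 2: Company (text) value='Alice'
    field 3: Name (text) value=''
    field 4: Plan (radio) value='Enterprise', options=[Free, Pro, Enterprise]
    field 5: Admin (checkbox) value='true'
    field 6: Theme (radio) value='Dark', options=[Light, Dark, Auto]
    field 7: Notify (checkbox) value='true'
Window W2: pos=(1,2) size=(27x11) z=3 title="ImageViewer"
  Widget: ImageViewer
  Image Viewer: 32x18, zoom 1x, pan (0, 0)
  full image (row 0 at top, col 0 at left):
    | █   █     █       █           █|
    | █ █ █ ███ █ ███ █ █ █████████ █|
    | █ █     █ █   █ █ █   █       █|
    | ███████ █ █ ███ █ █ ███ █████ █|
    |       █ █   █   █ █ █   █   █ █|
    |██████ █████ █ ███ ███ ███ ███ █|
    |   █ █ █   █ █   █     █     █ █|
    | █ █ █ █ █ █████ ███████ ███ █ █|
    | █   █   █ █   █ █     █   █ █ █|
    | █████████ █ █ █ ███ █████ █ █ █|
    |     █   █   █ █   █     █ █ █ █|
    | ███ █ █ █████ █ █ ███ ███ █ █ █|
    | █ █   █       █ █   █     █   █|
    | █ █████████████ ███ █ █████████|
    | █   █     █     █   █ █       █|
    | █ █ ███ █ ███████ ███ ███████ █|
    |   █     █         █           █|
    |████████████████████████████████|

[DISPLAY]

                                          
━━━━━━━━━━━━━━━━━━━━┓                     
eViewer             ┃                     
────────────────────┨   ┏━━━━━━━━━━━━━━━━━
█     █       █     ┃   ┃ FormWidget      
█ ███ █ ███ █ █ ████┃   ┠─────────────────
    █ █   █ █ █   █ ┃   ┃> Language:   ( )
███ █ █ ███ █ █ ███ ┃   ┃  Region:     [EU
  █ █   █   █ █ █   ┃   ┃  Company:    [Al
█ █████ █ ███ ███ ██┃━━━┃  Name:       [  
█ █   █ █   █     █ ┃   ┃  Plan:       ( )
━━━━━━━━━━━━━━━━━━━━┛───┃  Admin:      [x]
      ┃.................┃  Theme:      ( )
      ┃.................┃  Notify:     [x]
      ┃.................┃                 
      ┃.................┃                 
      ┃.................┃                 
      ┃.................┃                 
      ┃.................┃                 
      ┗━━━━━━━━━━━━━━━━━┗━━━━━━━━━━━━━━━━━
                                          
                                          
                                          


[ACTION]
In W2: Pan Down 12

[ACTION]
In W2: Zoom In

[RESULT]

                                          
━━━━━━━━━━━━━━━━━━━━┓                     
eViewer             ┃                     
────────────────────┨   ┏━━━━━━━━━━━━━━━━━
 ██  ██  ██      ██ ┃   ┃ FormWidget      
 ██  ██  ██      ██ ┃   ┠─────────────────
 ██  ██  ██  ██  ███┃   ┃> Language:   ( )
 ██  ██  ██  ██  ███┃   ┃  Region:     [EU
     ██      ██  ██ ┃   ┃  Company:    [Al
     ██      ██  ██ ┃━━━┃  Name:       [  
███████████████  ██ ┃   ┃  Plan:       ( )
━━━━━━━━━━━━━━━━━━━━┛───┃  Admin:      [x]
      ┃.................┃  Theme:      ( )
      ┃.................┃  Notify:     [x]
      ┃.................┃                 
      ┃.................┃                 
      ┃.................┃                 
      ┃.................┃                 
      ┃.................┃                 
      ┗━━━━━━━━━━━━━━━━━┗━━━━━━━━━━━━━━━━━
                                          
                                          
                                          


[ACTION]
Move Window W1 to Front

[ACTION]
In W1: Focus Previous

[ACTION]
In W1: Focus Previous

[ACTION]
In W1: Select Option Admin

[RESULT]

                                          
━━━━━━━━━━━━━━━━━━━━┓                     
eViewer             ┃                     
────────────────────┨   ┏━━━━━━━━━━━━━━━━━
 ██  ██  ██      ██ ┃   ┃ FormWidget      
 ██  ██  ██      ██ ┃   ┠─────────────────
 ██  ██  ██  ██  ███┃   ┃  Language:   ( )
 ██  ██  ██  ██  ███┃   ┃  Region:     [EU
     ██      ██  ██ ┃   ┃  Company:    [Al
     ██      ██  ██ ┃━━━┃  Name:       [  
███████████████  ██ ┃   ┃  Plan:       ( )
━━━━━━━━━━━━━━━━━━━━┛───┃  Admin:      [x]
      ┃.................┃> Theme:      ( )
      ┃.................┃  Notify:     [x]
      ┃.................┃                 
      ┃.................┃                 
      ┃.................┃                 
      ┃.................┃                 
      ┃.................┃                 
      ┗━━━━━━━━━━━━━━━━━┗━━━━━━━━━━━━━━━━━
                                          
                                          
                                          


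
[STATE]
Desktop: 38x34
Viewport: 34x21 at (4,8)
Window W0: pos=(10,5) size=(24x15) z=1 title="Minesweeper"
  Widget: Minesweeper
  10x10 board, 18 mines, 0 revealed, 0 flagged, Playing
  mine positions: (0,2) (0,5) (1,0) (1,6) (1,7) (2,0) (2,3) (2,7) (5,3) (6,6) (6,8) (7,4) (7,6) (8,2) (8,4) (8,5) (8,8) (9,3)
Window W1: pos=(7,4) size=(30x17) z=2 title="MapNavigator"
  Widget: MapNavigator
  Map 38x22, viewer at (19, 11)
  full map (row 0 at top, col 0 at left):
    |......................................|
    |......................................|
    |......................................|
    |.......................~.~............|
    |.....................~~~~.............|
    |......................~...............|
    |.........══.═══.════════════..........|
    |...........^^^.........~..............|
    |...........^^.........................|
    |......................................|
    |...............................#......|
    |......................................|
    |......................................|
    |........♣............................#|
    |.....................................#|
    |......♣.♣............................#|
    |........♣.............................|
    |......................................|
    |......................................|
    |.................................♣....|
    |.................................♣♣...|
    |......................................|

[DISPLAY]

   ┃....══.═══.════════════.....┃ 
   ┃......^^^.........~.........┃ 
   ┃......^^....................┃ 
   ┃............................┃ 
   ┃..........................#.┃ 
   ┃..............@.............┃ 
   ┃............................┃ 
   ┃...♣........................┃ 
   ┃............................┃ 
   ┃.♣.♣........................┃ 
   ┃...♣........................┃ 
   ┃............................┃ 
   ┗━━━━━━━━━━━━━━━━━━━━━━━━━━━━┛ 
                                  
                                  
                                  
                                  
                                  
                                  
                                  
                                  


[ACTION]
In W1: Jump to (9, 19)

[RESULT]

   ┃     .......................┃ 
   ┃     ......♣.♣..............┃ 
   ┃     ........♣..............┃ 
   ┃     .......................┃ 
   ┃     .......................┃ 
   ┃     .........@.............┃ 
   ┃     .......................┃ 
   ┃     .......................┃ 
   ┃                            ┃ 
   ┃                            ┃ 
   ┃                            ┃ 
   ┃                            ┃ 
   ┗━━━━━━━━━━━━━━━━━━━━━━━━━━━━┛ 
                                  
                                  
                                  
                                  
                                  
                                  
                                  
                                  


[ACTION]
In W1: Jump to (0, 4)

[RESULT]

   ┃                            ┃ 
   ┃              ..............┃ 
   ┃              ..............┃ 
   ┃              ..............┃ 
   ┃              ..............┃ 
   ┃              @.............┃ 
   ┃              ..............┃ 
   ┃              .........══.══┃ 
   ┃              ...........^^^┃ 
   ┃              ...........^^.┃ 
   ┃              ..............┃ 
   ┃              ..............┃ 
   ┗━━━━━━━━━━━━━━━━━━━━━━━━━━━━┛ 
                                  
                                  
                                  
                                  
                                  
                                  
                                  
                                  


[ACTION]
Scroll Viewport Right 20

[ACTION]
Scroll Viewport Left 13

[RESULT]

       ┃                          
       ┃              ............
       ┃              ............
       ┃              ............
       ┃              ............
       ┃              @...........
       ┃              ............
       ┃              .........══.
       ┃              ...........^
       ┃              ...........^
       ┃              ............
       ┃              ............
       ┗━━━━━━━━━━━━━━━━━━━━━━━━━━
                                  
                                  
                                  
                                  
                                  
                                  
                                  
                                  


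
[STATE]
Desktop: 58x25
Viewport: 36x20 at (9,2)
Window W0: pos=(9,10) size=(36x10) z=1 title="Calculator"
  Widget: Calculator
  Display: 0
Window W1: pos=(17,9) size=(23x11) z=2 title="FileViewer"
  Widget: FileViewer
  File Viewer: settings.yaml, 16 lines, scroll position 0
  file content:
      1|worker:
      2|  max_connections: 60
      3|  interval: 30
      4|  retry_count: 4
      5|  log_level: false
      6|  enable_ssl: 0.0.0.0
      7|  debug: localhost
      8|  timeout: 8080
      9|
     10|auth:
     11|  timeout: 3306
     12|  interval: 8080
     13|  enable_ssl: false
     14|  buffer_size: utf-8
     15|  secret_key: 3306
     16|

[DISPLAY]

                                    
                                    
                                    
                                    
                                    
                                    
                                    
        ┏━━━━━━━━━━━━━━━━━━━━━┓     
┏━━━━━━━┃ FileViewer          ┃━━━━┓
┃ Calcul┠─────────────────────┨    ┃
┠───────┃worker:             ▲┃────┨
┃       ┃  max_connections: 6█┃   0┃
┃┌───┬──┃  interval: 30      ░┃    ┃
┃│ 7 │ 8┃  retry_count: 4    ░┃    ┃
┃├───┼──┃  log_level: false  ░┃    ┃
┃│ 4 │ 5┃  enable_ssl: 0.0.0.░┃    ┃
┃└───┴──┃  debug: localhost  ▼┃    ┃
┗━━━━━━━┗━━━━━━━━━━━━━━━━━━━━━┛━━━━┛
                                    
                                    


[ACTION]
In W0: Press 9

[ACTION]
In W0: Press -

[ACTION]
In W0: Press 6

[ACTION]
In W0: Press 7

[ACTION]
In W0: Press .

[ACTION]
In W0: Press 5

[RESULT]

                                    
                                    
                                    
                                    
                                    
                                    
                                    
        ┏━━━━━━━━━━━━━━━━━━━━━┓     
┏━━━━━━━┃ FileViewer          ┃━━━━┓
┃ Calcul┠─────────────────────┨    ┃
┠───────┃worker:             ▲┃────┨
┃       ┃  max_connections: 6█┃67.5┃
┃┌───┬──┃  interval: 30      ░┃    ┃
┃│ 7 │ 8┃  retry_count: 4    ░┃    ┃
┃├───┼──┃  log_level: false  ░┃    ┃
┃│ 4 │ 5┃  enable_ssl: 0.0.0.░┃    ┃
┃└───┴──┃  debug: localhost  ▼┃    ┃
┗━━━━━━━┗━━━━━━━━━━━━━━━━━━━━━┛━━━━┛
                                    
                                    


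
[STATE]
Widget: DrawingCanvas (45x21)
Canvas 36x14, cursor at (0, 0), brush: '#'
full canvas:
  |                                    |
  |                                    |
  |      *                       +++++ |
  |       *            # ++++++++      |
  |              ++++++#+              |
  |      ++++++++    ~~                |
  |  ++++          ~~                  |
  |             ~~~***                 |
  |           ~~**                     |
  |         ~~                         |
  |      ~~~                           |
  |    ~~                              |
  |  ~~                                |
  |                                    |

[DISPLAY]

+                                            
                                             
      *                       +++++          
       *            # ++++++++               
              ++++++#+                       
      ++++++++    ~~                         
  ++++          ~~                           
             ~~~***                          
           ~~**                              
         ~~                                  
      ~~~                                    
    ~~                                       
  ~~                                         
                                             
                                             
                                             
                                             
                                             
                                             
                                             
                                             


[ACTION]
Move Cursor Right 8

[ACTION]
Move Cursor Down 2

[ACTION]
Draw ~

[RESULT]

                                             
                                             
      * ~                     +++++          
       *            # ++++++++               
              ++++++#+                       
      ++++++++    ~~                         
  ++++          ~~                           
             ~~~***                          
           ~~**                              
         ~~                                  
      ~~~                                    
    ~~                                       
  ~~                                         
                                             
                                             
                                             
                                             
                                             
                                             
                                             
                                             


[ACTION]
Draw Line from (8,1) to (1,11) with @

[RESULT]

                                             
           @                                 
      * ~@@                   +++++          
       *@           # ++++++++               
       @      ++++++#+                       
     @@+++++++    ~~                         
  ++@+          ~~                           
  @@         ~~~***                          
 @         ~~**                              
         ~~                                  
      ~~~                                    
    ~~                                       
  ~~                                         
                                             
                                             
                                             
                                             
                                             
                                             
                                             
                                             


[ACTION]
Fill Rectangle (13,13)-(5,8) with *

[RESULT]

                                             
           @                                 
      * ~@@                   +++++          
       *@           # ++++++++               
       @      ++++++#+                       
     @@+******    ~~                         
  ++@+  ******  ~~                           
  @@    ******~~***                          
 @      *******                              
        ******                               
      ~~******                               
    ~~  ******                               
  ~~    ******                               
        ******                               
                                             
                                             
                                             
                                             
                                             
                                             
                                             


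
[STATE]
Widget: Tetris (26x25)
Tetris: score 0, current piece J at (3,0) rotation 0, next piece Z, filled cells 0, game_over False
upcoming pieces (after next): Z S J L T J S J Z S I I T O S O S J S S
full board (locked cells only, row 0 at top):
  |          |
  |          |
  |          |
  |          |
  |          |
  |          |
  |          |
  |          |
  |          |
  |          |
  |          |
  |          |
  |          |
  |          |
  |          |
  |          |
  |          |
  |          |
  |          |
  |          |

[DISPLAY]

   █      │Next:          
   ███    │▓▓             
          │ ▓▓            
          │               
          │               
          │               
          │Score:         
          │0              
          │               
          │               
          │               
          │               
          │               
          │               
          │               
          │               
          │               
          │               
          │               
          │               
          │               
          │               
          │               
          │               
          │               


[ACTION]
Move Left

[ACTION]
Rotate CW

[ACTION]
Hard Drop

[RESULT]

   ▓▓     │Next:          
    ▓▓    │▓▓             
          │ ▓▓            
          │               
          │               
          │               
          │Score:         
          │0              
          │               
          │               
          │               
          │               
          │               
          │               
          │               
          │               
          │               
  ██      │               
  █       │               
  █       │               
          │               
          │               
          │               
          │               
          │               


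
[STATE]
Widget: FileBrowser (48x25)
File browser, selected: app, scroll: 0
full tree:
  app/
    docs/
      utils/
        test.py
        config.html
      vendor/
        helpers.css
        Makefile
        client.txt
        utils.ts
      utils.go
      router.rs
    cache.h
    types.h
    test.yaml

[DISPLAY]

> [-] app/                                      
    [+] docs/                                   
    cache.h                                     
    types.h                                     
    test.yaml                                   
                                                
                                                
                                                
                                                
                                                
                                                
                                                
                                                
                                                
                                                
                                                
                                                
                                                
                                                
                                                
                                                
                                                
                                                
                                                
                                                


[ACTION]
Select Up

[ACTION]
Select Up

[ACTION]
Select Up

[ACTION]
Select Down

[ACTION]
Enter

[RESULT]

  [-] app/                                      
  > [-] docs/                                   
      [+] utils/                                
      [+] vendor/                               
      utils.go                                  
      router.rs                                 
    cache.h                                     
    types.h                                     
    test.yaml                                   
                                                
                                                
                                                
                                                
                                                
                                                
                                                
                                                
                                                
                                                
                                                
                                                
                                                
                                                
                                                
                                                


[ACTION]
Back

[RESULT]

> [+] app/                                      
                                                
                                                
                                                
                                                
                                                
                                                
                                                
                                                
                                                
                                                
                                                
                                                
                                                
                                                
                                                
                                                
                                                
                                                
                                                
                                                
                                                
                                                
                                                
                                                
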